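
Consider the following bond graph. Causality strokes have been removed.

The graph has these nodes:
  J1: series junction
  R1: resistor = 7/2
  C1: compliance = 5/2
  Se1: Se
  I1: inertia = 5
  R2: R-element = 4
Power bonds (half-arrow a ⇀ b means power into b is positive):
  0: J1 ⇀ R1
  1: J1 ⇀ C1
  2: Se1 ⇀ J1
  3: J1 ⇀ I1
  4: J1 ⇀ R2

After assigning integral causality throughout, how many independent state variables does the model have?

#2 stroke→J1  (Se1: effort source, stroke at far end)
#1 stroke→J1  (C1: C, integral causality)
#3 stroke→I1  (I1 outputs flow p/I1)
#0 stroke→J1  (common-f at J1 fixed by 3)
#4 stroke→J1  (J1: bond 3 brought flow, rest push out)

2  (C1, I1 all integral)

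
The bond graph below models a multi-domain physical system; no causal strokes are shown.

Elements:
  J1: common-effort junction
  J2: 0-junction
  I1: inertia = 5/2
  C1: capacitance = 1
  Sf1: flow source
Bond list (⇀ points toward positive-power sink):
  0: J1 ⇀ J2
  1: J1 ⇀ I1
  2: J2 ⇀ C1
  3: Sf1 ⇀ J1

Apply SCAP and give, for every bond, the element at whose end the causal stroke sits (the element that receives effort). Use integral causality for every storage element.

bond 0 stroke at J1
bond 1 stroke at I1
bond 2 stroke at J2
bond 3 stroke at Sf1

#3 →Sf1  (Sf1 fixes flow; stroke at Sf1)
#1 →I1  (I1 integral (f out))
#0 →J1  (closing 0-jn rule on J1)
#2 →J2  (J2: last free bond brings effort in)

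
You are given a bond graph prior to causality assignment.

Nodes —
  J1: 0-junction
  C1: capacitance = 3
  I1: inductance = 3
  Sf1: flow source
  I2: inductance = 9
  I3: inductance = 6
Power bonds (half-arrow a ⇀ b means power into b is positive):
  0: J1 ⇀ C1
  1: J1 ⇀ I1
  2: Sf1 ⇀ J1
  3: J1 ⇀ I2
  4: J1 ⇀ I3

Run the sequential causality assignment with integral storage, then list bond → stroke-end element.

#0 stroke→J1
#1 stroke→I1
#2 stroke→Sf1
#3 stroke→I2
#4 stroke→I3

b2 stroke at Sf1  (Sf1 fixes flow; stroke at Sf1)
b0 stroke at J1  (C1 outputs effort q/C1)
b1 stroke at I1  (common-e at J1 fixed by 0)
b3 stroke at I2  (common-e at J1 fixed by 0)
b4 stroke at I3  (0-jn J1 has e-setter on 0)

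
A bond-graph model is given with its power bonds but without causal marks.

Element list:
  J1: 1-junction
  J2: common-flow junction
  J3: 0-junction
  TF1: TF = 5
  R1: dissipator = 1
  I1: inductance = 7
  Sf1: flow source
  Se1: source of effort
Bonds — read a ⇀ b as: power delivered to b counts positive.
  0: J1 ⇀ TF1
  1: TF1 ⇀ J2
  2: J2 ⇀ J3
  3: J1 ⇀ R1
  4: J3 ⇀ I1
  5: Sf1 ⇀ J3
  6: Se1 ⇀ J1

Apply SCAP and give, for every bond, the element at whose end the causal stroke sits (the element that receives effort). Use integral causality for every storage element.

b0 stroke→TF1
b1 stroke→J2
b2 stroke→J3
b3 stroke→J1
b4 stroke→I1
b5 stroke→Sf1
b6 stroke→J1

β5 stroke→Sf1  (source Sf1 imposes f)
β6 stroke→J1  (Se1: effort source, stroke at far end)
β4 stroke→I1  (I1: I, integral causality)
β2 stroke→J3  (closing 0-jn rule on J3)
β1 stroke→J2  (common-f at J2 fixed by 2)
β0 stroke→TF1  (TF1: transformer flips bond 1)
β3 stroke→J1  (J1 flow already set via bond 0)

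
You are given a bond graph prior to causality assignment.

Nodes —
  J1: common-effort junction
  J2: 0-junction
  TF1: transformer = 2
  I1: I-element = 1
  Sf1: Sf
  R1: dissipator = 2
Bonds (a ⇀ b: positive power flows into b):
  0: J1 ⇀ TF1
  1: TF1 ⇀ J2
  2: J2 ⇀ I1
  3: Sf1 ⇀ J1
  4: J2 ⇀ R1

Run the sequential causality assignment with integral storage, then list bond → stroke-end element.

β0 stroke→J1
β1 stroke→TF1
β2 stroke→I1
β3 stroke→Sf1
β4 stroke→J2

b3 stroke at Sf1  (source Sf1 imposes f)
b0 stroke at J1  (only one effort-in slot at J1)
b1 stroke at TF1  (TF TF1: opposite of bond 0)
b2 stroke at I1  (I1 outputs flow p/I1)
b4 stroke at J2  (J2 needs exactly one e-in)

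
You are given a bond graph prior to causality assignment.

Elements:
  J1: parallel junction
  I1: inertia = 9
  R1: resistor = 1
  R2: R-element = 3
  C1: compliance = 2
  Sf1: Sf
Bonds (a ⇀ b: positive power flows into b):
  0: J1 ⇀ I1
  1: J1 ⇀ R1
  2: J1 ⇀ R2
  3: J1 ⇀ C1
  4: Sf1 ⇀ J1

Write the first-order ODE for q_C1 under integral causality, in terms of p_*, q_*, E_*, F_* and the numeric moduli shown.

dq_C1/dt = F_Sf1 - p_I1/9 - 2*q_C1/3

β4 →Sf1  (Sf1 (Sf) sets flow on bond)
β0 →I1  (I1 outputs flow p/I1)
β3 →J1  (C1 integral (e out))
β1 →R1  (0-jn J1 has e-setter on 3)
β2 →R2  (J1 effort already set via bond 3)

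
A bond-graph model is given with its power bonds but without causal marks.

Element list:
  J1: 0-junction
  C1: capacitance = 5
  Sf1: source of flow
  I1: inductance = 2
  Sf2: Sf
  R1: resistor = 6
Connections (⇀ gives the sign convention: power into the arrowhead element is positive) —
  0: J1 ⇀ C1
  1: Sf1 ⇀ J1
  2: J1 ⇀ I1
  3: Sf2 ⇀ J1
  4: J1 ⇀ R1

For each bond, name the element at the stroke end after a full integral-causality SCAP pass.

b1 stroke→Sf1  (Sf1: flow source, stroke at near end)
b3 stroke→Sf2  (Sf2 (Sf) sets flow on bond)
b0 stroke→J1  (C1 integral (e out))
b2 stroke→I1  (J1 effort already set via bond 0)
b4 stroke→R1  (J1 effort already set via bond 0)

b0 |J1
b1 |Sf1
b2 |I1
b3 |Sf2
b4 |R1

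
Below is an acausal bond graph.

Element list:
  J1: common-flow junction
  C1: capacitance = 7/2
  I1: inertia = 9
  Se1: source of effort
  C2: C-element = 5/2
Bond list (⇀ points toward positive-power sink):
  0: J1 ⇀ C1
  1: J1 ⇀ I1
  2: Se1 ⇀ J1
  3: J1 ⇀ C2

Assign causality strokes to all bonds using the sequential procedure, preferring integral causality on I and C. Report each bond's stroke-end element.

b2 stroke at J1  (Se1 (Se) sets effort on bond)
b0 stroke at J1  (C1 outputs effort q/C1)
b1 stroke at I1  (prefer integral on I1)
b3 stroke at J1  (J1 flow already set via bond 1)

bond 0 →J1
bond 1 →I1
bond 2 →J1
bond 3 →J1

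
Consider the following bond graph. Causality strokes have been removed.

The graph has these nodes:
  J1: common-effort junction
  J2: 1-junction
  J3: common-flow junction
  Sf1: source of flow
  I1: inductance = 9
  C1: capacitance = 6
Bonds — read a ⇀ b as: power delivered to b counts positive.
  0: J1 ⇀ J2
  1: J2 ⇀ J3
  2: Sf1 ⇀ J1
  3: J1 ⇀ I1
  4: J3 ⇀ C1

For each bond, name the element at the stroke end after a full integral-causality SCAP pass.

#2 |Sf1  (Sf1: flow source, stroke at near end)
#3 |I1  (prefer integral on I1)
#0 |J1  (J1 needs exactly one e-in)
#1 |J2  (J2: bond 0 brought flow, rest push out)
#4 |J3  (1-jn J3 has f-setter on 1)

bond 0 stroke→J1
bond 1 stroke→J2
bond 2 stroke→Sf1
bond 3 stroke→I1
bond 4 stroke→J3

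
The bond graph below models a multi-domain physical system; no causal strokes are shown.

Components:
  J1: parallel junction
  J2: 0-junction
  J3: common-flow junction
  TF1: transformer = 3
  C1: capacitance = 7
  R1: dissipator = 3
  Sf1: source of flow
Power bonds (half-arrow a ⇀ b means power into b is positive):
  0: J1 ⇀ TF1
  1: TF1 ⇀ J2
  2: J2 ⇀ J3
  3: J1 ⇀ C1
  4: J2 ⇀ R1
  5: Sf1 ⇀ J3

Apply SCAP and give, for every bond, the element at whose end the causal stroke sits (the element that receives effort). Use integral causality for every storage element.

bond 0 stroke at TF1
bond 1 stroke at J2
bond 2 stroke at J3
bond 3 stroke at J1
bond 4 stroke at R1
bond 5 stroke at Sf1

β5 |Sf1  (Sf1: flow source, stroke at near end)
β2 |J3  (J3: bond 5 brought flow, rest push out)
β3 |J1  (C1 outputs effort q/C1)
β0 |TF1  (J1: bond 3 brought effort, rest push out)
β1 |J2  (TF1 one-in-one-out from 0)
β4 |R1  (J2: bond 1 brought effort, rest push out)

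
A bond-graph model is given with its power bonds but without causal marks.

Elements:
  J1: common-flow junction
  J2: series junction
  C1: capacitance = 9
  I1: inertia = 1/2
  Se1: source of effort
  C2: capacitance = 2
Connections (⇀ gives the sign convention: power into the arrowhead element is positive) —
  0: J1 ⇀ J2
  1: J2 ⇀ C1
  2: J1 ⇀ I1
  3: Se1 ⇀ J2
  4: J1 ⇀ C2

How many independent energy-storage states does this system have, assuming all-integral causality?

3  (C1, C2, I1 all integral)

β3 stroke→J2  (Se1 fixes effort; stroke away)
β1 stroke→J2  (C1: C, integral causality)
β0 stroke→J1  (J2: last free bond brings flow in)
β2 stroke→I1  (I1 integral (f out))
β4 stroke→J1  (common-f at J1 fixed by 2)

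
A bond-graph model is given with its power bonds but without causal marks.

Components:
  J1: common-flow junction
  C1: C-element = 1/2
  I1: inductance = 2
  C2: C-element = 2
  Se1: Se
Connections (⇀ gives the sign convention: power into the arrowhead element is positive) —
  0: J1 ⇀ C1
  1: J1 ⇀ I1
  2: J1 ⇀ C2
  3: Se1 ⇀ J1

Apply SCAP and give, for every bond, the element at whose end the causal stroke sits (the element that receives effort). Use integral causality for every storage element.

#0 stroke→J1
#1 stroke→I1
#2 stroke→J1
#3 stroke→J1

bond 3 |J1  (source Se1 imposes e)
bond 0 |J1  (C1 outputs effort q/C1)
bond 1 |I1  (prefer integral on I1)
bond 2 |J1  (J1: bond 1 brought flow, rest push out)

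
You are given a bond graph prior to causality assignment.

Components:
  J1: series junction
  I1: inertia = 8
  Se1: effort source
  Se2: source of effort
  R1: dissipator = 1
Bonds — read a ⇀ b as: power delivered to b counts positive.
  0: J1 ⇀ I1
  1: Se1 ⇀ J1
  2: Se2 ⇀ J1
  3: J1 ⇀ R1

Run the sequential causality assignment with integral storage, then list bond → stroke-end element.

bond 1 stroke→J1  (source Se1 imposes e)
bond 2 stroke→J1  (source Se2 imposes e)
bond 0 stroke→I1  (I1 outputs flow p/I1)
bond 3 stroke→J1  (J1: bond 0 brought flow, rest push out)

bond 0 →I1
bond 1 →J1
bond 2 →J1
bond 3 →J1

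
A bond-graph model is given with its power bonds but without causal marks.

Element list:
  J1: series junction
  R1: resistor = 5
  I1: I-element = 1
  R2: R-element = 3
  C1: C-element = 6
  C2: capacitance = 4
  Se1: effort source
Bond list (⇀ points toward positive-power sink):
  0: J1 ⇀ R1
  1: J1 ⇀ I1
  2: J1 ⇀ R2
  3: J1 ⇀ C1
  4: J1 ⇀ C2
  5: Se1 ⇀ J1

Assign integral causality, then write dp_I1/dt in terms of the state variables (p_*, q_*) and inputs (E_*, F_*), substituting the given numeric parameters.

bond 5 →J1  (source Se1 imposes e)
bond 1 →I1  (I1 outputs flow p/I1)
bond 0 →J1  (common-f at J1 fixed by 1)
bond 2 →J1  (common-f at J1 fixed by 1)
bond 3 →J1  (1-jn J1 has f-setter on 1)
bond 4 →J1  (common-f at J1 fixed by 1)

dp_I1/dt = E_Se1 - 8*p_I1 - q_C1/6 - q_C2/4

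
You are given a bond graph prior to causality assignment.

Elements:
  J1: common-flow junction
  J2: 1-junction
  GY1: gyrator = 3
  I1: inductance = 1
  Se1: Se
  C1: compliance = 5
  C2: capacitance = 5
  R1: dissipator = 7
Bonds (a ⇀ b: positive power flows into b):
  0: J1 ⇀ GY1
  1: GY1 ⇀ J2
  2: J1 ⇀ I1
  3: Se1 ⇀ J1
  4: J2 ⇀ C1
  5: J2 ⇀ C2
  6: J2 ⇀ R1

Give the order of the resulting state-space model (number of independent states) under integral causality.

3  (C1, C2, I1 all integral)

bond 3 |J1  (Se1: effort source, stroke at far end)
bond 2 |I1  (I1: I, integral causality)
bond 0 |J1  (common-f at J1 fixed by 2)
bond 1 |J2  (GY1 both-in/both-out from 0)
bond 4 |J2  (C1 outputs effort q/C1)
bond 5 |J2  (C2 outputs effort q/C2)
bond 6 |R1  (J2: last free bond brings flow in)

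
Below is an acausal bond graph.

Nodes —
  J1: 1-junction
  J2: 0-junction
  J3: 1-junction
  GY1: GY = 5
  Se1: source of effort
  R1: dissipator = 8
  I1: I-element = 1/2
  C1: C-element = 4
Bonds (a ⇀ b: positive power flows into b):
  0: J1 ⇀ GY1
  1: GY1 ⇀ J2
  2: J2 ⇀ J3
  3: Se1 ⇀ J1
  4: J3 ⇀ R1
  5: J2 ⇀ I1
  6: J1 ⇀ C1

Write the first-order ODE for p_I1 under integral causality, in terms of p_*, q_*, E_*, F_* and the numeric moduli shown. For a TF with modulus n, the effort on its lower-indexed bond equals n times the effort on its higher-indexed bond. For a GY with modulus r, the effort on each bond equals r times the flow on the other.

#3 stroke→J1  (source Se1 imposes e)
#5 stroke→I1  (I1 outputs flow p/I1)
#6 stroke→J1  (C1: C, integral causality)
#0 stroke→GY1  (J1: last free bond brings flow in)
#1 stroke→GY1  (through GY1, causality inverts; strokes same side of GY1)
#2 stroke→J2  (only one effort-in slot at J2)
#4 stroke→J3  (J3: bond 2 brought flow, rest push out)

dp_I1/dt = 8*E_Se1/5 - 16*p_I1 - 2*q_C1/5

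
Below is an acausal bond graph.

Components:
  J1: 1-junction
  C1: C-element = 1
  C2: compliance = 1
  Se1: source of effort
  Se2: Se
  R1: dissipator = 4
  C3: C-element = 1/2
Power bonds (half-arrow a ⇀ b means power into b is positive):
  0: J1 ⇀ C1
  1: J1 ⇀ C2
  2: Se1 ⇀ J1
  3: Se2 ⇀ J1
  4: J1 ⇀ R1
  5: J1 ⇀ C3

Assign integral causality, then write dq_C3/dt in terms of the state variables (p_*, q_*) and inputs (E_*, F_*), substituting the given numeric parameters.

β2 stroke→J1  (Se1 (Se) sets effort on bond)
β3 stroke→J1  (source Se2 imposes e)
β0 stroke→J1  (prefer integral on C1)
β1 stroke→J1  (C2: C, integral causality)
β5 stroke→J1  (C3: C, integral causality)
β4 stroke→R1  (closing 1-jn rule on J1)

dq_C3/dt = E_Se1/4 + E_Se2/4 - q_C1/4 - q_C2/4 - q_C3/2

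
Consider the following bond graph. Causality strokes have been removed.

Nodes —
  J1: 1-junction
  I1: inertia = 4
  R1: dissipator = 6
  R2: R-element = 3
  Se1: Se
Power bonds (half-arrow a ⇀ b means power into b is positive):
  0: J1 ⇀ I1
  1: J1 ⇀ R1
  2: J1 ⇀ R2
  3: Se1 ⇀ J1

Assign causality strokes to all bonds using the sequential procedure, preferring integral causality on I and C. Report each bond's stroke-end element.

#0 →I1
#1 →J1
#2 →J1
#3 →J1

bond 3 |J1  (source Se1 imposes e)
bond 0 |I1  (prefer integral on I1)
bond 1 |J1  (J1 flow already set via bond 0)
bond 2 |J1  (common-f at J1 fixed by 0)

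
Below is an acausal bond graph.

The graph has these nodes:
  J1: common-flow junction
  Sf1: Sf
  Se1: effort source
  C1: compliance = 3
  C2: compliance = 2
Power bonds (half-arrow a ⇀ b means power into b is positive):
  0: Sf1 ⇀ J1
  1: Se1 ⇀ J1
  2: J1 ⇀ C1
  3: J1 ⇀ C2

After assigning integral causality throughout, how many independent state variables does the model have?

β0 stroke→Sf1  (Sf1 (Sf) sets flow on bond)
β1 stroke→J1  (source Se1 imposes e)
β2 stroke→J1  (1-jn J1 has f-setter on 0)
β3 stroke→J1  (J1 flow already set via bond 0)

2  (C1, C2 all integral)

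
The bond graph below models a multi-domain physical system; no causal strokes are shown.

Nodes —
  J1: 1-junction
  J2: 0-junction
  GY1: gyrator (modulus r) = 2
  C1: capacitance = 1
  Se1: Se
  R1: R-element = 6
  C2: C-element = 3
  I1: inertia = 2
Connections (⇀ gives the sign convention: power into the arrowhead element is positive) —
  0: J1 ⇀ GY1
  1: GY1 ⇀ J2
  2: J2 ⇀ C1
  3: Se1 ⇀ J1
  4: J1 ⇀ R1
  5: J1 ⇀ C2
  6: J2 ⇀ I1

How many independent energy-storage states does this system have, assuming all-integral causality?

3  (C1, C2, I1 all integral)

β3 stroke at J1  (Se1 fixes effort; stroke away)
β2 stroke at J2  (C1 outputs effort q/C1)
β1 stroke at GY1  (0-jn J2 has e-setter on 2)
β6 stroke at I1  (J2: bond 2 brought effort, rest push out)
β0 stroke at GY1  (GY GY1: same side as bond 1)
β4 stroke at J1  (J1: bond 0 brought flow, rest push out)
β5 stroke at J1  (J1 flow already set via bond 0)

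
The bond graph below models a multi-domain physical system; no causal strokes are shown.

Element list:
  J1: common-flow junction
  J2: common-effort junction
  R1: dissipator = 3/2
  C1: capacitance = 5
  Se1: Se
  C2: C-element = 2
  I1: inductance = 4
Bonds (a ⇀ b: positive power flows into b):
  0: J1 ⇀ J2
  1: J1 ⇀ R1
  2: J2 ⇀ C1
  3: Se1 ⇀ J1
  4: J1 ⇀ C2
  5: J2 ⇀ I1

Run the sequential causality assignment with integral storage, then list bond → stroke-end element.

b3 stroke→J1  (Se1: effort source, stroke at far end)
b2 stroke→J2  (C1: C, integral causality)
b0 stroke→J1  (J2: bond 2 brought effort, rest push out)
b5 stroke→I1  (common-e at J2 fixed by 2)
b4 stroke→J1  (prefer integral on C2)
b1 stroke→R1  (J1 needs exactly one f-in)

β0 |J1
β1 |R1
β2 |J2
β3 |J1
β4 |J1
β5 |I1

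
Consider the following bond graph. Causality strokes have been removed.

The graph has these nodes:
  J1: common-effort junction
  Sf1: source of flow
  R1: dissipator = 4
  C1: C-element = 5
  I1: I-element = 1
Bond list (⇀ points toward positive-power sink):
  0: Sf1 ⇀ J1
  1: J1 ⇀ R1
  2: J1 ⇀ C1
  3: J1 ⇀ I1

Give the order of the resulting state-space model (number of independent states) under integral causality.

bond 0 →Sf1  (Sf1: flow source, stroke at near end)
bond 2 →J1  (C1: C, integral causality)
bond 1 →R1  (J1: bond 2 brought effort, rest push out)
bond 3 →I1  (J1 effort already set via bond 2)

2  (C1, I1 all integral)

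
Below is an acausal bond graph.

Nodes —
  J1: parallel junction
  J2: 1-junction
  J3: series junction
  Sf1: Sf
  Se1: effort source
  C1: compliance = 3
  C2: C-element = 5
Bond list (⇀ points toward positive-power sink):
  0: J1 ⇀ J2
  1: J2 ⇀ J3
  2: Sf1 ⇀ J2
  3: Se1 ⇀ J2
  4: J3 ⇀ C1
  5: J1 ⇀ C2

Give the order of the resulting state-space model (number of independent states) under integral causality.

2  (C1, C2 all integral)

#2 stroke→Sf1  (Sf1 (Sf) sets flow on bond)
#3 stroke→J2  (source Se1 imposes e)
#0 stroke→J2  (J2 flow already set via bond 2)
#1 stroke→J2  (J2 flow already set via bond 2)
#4 stroke→J3  (common-f at J3 fixed by 1)
#5 stroke→J1  (closing 0-jn rule on J1)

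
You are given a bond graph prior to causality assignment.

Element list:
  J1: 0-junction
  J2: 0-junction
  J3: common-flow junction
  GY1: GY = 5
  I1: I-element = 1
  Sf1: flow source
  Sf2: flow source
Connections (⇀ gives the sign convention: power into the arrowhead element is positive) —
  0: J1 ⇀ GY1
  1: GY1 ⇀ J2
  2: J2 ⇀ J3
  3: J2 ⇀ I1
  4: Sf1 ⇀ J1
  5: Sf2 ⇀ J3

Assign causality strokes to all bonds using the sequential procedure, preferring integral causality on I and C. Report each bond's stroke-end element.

b4 →Sf1  (Sf1 (Sf) sets flow on bond)
b5 →Sf2  (source Sf2 imposes f)
b0 →J1  (only one effort-in slot at J1)
b2 →J3  (J3: bond 5 brought flow, rest push out)
b1 →J2  (GY1: gyrator matches bond 0)
b3 →I1  (0-jn J2 has e-setter on 1)

β0 stroke at J1
β1 stroke at J2
β2 stroke at J3
β3 stroke at I1
β4 stroke at Sf1
β5 stroke at Sf2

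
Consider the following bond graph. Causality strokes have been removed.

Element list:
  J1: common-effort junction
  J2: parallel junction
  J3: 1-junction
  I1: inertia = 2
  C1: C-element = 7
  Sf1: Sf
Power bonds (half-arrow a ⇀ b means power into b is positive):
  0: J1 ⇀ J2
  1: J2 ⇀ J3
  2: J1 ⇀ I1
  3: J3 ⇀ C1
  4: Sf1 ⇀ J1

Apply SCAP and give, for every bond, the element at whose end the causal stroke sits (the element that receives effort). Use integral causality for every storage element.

bond 4 stroke→Sf1  (Sf1: flow source, stroke at near end)
bond 2 stroke→I1  (I1: I, integral causality)
bond 0 stroke→J1  (J1: last free bond brings effort in)
bond 1 stroke→J2  (J2 needs exactly one e-in)
bond 3 stroke→J3  (common-f at J3 fixed by 1)

b0 →J1
b1 →J2
b2 →I1
b3 →J3
b4 →Sf1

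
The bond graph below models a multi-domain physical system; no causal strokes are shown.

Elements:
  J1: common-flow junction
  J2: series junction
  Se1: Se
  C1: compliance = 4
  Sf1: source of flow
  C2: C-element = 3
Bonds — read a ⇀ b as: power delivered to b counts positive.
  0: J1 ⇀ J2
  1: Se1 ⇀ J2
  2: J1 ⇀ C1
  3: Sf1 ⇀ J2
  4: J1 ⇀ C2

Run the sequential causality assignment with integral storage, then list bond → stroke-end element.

β0 stroke at J2
β1 stroke at J2
β2 stroke at J1
β3 stroke at Sf1
β4 stroke at J1

bond 1 stroke→J2  (Se1 (Se) sets effort on bond)
bond 3 stroke→Sf1  (Sf1 (Sf) sets flow on bond)
bond 0 stroke→J2  (J2 flow already set via bond 3)
bond 2 stroke→J1  (J1: bond 0 brought flow, rest push out)
bond 4 stroke→J1  (common-f at J1 fixed by 0)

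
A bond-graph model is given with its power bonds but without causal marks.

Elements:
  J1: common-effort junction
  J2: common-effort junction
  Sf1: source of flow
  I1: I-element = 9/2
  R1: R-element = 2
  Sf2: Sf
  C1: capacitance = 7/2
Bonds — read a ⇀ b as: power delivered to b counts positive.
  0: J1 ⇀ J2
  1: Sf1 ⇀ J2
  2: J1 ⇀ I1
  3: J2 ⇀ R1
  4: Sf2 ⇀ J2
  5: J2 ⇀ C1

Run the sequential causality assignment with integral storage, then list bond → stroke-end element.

bond 1 stroke→Sf1  (Sf1 (Sf) sets flow on bond)
bond 4 stroke→Sf2  (Sf2 (Sf) sets flow on bond)
bond 2 stroke→I1  (prefer integral on I1)
bond 0 stroke→J1  (closing 0-jn rule on J1)
bond 5 stroke→J2  (C1: C, integral causality)
bond 3 stroke→R1  (common-e at J2 fixed by 5)

b0 →J1
b1 →Sf1
b2 →I1
b3 →R1
b4 →Sf2
b5 →J2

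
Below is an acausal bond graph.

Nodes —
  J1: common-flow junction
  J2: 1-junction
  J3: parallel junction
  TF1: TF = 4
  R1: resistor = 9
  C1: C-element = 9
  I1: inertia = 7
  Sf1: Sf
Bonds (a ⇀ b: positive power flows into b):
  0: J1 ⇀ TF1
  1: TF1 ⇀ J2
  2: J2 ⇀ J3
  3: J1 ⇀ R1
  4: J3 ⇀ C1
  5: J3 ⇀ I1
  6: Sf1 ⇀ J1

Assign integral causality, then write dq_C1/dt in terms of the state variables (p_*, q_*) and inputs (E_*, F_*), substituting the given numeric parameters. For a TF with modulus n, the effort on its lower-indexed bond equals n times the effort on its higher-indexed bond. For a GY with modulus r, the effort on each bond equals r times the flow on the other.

bond 6 →Sf1  (Sf1 (Sf) sets flow on bond)
bond 0 →J1  (1-jn J1 has f-setter on 6)
bond 3 →J1  (J1: bond 6 brought flow, rest push out)
bond 1 →TF1  (TF TF1: opposite of bond 0)
bond 2 →J2  (1-jn J2 has f-setter on 1)
bond 4 →J3  (C1 outputs effort q/C1)
bond 5 →I1  (common-e at J3 fixed by 4)

dq_C1/dt = 4*F_Sf1 - p_I1/7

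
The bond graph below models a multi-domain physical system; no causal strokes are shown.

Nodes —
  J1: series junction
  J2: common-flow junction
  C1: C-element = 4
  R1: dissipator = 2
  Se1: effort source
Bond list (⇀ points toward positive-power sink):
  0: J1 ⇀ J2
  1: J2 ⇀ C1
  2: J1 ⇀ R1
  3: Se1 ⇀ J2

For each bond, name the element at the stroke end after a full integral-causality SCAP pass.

b0 |J1
b1 |J2
b2 |R1
b3 |J2

#3 →J2  (source Se1 imposes e)
#1 →J2  (C1 integral (e out))
#0 →J1  (closing 1-jn rule on J2)
#2 →R1  (closing 1-jn rule on J1)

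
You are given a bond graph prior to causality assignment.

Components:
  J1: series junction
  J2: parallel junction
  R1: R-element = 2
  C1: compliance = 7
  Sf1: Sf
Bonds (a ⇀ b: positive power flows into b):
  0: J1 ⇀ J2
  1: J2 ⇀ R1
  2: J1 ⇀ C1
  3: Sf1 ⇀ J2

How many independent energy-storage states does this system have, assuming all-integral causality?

b3 stroke→Sf1  (Sf1 fixes flow; stroke at Sf1)
b2 stroke→J1  (C1 outputs effort q/C1)
b0 stroke→J2  (J1: last free bond brings flow in)
b1 stroke→R1  (common-e at J2 fixed by 0)

1  (C1 all integral)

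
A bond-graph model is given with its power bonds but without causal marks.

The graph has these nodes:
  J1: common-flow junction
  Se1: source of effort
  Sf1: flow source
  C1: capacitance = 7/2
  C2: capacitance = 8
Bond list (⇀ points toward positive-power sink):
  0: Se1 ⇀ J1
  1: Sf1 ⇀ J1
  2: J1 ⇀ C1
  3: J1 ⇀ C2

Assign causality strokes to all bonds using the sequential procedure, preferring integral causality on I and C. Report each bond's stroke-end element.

bond 0 stroke→J1
bond 1 stroke→Sf1
bond 2 stroke→J1
bond 3 stroke→J1

bond 0 stroke at J1  (Se1 (Se) sets effort on bond)
bond 1 stroke at Sf1  (source Sf1 imposes f)
bond 2 stroke at J1  (1-jn J1 has f-setter on 1)
bond 3 stroke at J1  (J1 flow already set via bond 1)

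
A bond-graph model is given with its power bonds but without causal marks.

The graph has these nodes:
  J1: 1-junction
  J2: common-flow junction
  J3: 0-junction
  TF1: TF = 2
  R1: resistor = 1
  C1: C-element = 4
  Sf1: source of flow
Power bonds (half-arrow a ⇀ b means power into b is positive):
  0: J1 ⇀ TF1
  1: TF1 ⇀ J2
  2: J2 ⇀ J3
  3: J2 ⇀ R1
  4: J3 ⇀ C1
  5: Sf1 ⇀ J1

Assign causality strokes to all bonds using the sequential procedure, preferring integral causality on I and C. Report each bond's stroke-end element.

#0 stroke at J1
#1 stroke at TF1
#2 stroke at J2
#3 stroke at J2
#4 stroke at J3
#5 stroke at Sf1

b5 stroke at Sf1  (Sf1 fixes flow; stroke at Sf1)
b0 stroke at J1  (J1: bond 5 brought flow, rest push out)
b1 stroke at TF1  (TF1: transformer flips bond 0)
b2 stroke at J2  (1-jn J2 has f-setter on 1)
b3 stroke at J2  (1-jn J2 has f-setter on 1)
b4 stroke at J3  (J3 needs exactly one e-in)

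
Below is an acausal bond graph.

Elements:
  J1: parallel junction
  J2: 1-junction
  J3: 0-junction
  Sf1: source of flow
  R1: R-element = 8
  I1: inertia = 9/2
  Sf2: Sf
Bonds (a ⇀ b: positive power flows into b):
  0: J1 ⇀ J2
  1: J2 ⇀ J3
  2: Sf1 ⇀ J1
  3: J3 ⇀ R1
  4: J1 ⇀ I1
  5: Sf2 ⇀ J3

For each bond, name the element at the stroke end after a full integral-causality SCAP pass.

#2 →Sf1  (source Sf1 imposes f)
#5 →Sf2  (Sf2 (Sf) sets flow on bond)
#4 →I1  (I1 integral (f out))
#0 →J1  (closing 0-jn rule on J1)
#1 →J2  (1-jn J2 has f-setter on 0)
#3 →J3  (closing 0-jn rule on J3)

bond 0 →J1
bond 1 →J2
bond 2 →Sf1
bond 3 →J3
bond 4 →I1
bond 5 →Sf2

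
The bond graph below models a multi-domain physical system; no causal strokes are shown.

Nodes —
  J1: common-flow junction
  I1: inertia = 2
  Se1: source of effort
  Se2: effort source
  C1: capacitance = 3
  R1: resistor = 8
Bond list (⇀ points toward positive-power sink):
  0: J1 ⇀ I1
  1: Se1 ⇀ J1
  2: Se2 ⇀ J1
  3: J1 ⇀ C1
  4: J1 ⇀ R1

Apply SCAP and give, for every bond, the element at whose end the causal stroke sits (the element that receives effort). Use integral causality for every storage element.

b1 →J1  (Se1 (Se) sets effort on bond)
b2 →J1  (Se2 fixes effort; stroke away)
b0 →I1  (I1: I, integral causality)
b3 →J1  (1-jn J1 has f-setter on 0)
b4 →J1  (common-f at J1 fixed by 0)

bond 0 |I1
bond 1 |J1
bond 2 |J1
bond 3 |J1
bond 4 |J1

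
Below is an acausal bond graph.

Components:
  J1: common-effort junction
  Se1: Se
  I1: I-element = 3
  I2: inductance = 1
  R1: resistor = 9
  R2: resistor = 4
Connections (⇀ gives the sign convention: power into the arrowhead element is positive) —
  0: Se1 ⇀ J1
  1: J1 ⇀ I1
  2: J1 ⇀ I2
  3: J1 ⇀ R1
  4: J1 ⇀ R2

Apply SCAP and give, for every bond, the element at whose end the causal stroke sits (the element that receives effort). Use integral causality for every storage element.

β0 stroke at J1  (Se1: effort source, stroke at far end)
β1 stroke at I1  (0-jn J1 has e-setter on 0)
β2 stroke at I2  (common-e at J1 fixed by 0)
β3 stroke at R1  (J1 effort already set via bond 0)
β4 stroke at R2  (J1: bond 0 brought effort, rest push out)

b0 stroke at J1
b1 stroke at I1
b2 stroke at I2
b3 stroke at R1
b4 stroke at R2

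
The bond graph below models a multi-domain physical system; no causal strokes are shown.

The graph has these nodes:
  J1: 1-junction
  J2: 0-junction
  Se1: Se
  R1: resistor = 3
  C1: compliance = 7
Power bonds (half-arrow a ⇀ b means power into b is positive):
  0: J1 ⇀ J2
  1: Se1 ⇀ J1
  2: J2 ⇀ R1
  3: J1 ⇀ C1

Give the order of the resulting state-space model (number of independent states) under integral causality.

β1 →J1  (Se1: effort source, stroke at far end)
β3 →J1  (prefer integral on C1)
β0 →J2  (closing 1-jn rule on J1)
β2 →R1  (J2: bond 0 brought effort, rest push out)

1  (C1 all integral)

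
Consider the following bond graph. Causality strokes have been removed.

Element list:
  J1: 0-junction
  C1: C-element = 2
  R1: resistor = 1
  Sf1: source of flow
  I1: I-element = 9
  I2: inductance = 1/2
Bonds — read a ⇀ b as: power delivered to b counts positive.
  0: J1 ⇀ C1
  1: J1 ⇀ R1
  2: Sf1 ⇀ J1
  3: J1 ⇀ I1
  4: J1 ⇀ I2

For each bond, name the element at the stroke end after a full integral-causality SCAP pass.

β0 →J1
β1 →R1
β2 →Sf1
β3 →I1
β4 →I2

b2 |Sf1  (Sf1 fixes flow; stroke at Sf1)
b0 |J1  (prefer integral on C1)
b1 |R1  (common-e at J1 fixed by 0)
b3 |I1  (common-e at J1 fixed by 0)
b4 |I2  (J1 effort already set via bond 0)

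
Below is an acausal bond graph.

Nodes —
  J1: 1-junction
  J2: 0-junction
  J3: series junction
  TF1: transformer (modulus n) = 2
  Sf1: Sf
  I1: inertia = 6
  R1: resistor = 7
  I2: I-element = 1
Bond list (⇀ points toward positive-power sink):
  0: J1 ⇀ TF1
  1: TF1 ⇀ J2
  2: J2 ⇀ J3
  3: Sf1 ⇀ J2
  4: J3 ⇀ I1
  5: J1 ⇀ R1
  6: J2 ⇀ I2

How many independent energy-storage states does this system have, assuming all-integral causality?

b3 stroke at Sf1  (Sf1 (Sf) sets flow on bond)
b4 stroke at I1  (I1: I, integral causality)
b2 stroke at J3  (common-f at J3 fixed by 4)
b6 stroke at I2  (I2 integral (f out))
b1 stroke at J2  (J2: last free bond brings effort in)
b0 stroke at TF1  (TF TF1: opposite of bond 1)
b5 stroke at J1  (1-jn J1 has f-setter on 0)

2  (I1, I2 all integral)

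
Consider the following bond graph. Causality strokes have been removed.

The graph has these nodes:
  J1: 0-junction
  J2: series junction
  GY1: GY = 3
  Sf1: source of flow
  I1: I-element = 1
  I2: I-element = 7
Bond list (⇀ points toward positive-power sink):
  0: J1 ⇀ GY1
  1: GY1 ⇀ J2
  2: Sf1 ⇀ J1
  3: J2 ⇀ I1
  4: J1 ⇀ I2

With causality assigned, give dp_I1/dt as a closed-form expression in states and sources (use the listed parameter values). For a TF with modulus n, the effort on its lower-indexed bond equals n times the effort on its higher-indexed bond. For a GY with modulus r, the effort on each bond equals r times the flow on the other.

b2 |Sf1  (Sf1 fixes flow; stroke at Sf1)
b3 |I1  (I1 outputs flow p/I1)
b1 |J2  (common-f at J2 fixed by 3)
b0 |J1  (GY GY1: same side as bond 1)
b4 |I2  (common-e at J1 fixed by 0)

dp_I1/dt = 3*F_Sf1 - 3*p_I2/7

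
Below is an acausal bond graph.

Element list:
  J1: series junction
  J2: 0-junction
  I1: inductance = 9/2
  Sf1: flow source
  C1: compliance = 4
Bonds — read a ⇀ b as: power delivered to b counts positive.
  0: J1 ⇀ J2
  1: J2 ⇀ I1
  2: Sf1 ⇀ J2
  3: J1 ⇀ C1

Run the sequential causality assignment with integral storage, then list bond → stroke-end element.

bond 0 →J2
bond 1 →I1
bond 2 →Sf1
bond 3 →J1

#2 |Sf1  (Sf1 fixes flow; stroke at Sf1)
#1 |I1  (prefer integral on I1)
#0 |J2  (J2 needs exactly one e-in)
#3 |J1  (common-f at J1 fixed by 0)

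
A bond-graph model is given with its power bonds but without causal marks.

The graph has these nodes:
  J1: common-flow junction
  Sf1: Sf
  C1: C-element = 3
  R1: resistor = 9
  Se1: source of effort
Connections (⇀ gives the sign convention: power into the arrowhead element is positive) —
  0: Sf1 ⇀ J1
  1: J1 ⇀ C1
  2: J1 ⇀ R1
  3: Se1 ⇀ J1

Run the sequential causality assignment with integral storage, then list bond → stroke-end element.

b0 |Sf1
b1 |J1
b2 |J1
b3 |J1

bond 0 |Sf1  (Sf1 fixes flow; stroke at Sf1)
bond 3 |J1  (Se1 (Se) sets effort on bond)
bond 1 |J1  (J1: bond 0 brought flow, rest push out)
bond 2 |J1  (J1: bond 0 brought flow, rest push out)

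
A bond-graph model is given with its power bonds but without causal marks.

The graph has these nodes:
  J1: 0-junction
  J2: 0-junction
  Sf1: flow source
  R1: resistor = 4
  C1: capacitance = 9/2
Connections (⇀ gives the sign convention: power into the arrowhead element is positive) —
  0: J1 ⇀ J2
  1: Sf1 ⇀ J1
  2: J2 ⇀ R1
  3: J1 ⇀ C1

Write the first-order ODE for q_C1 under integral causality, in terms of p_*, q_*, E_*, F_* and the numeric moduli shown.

#1 stroke at Sf1  (Sf1: flow source, stroke at near end)
#3 stroke at J1  (C1: C, integral causality)
#0 stroke at J2  (J1: bond 3 brought effort, rest push out)
#2 stroke at R1  (J2: bond 0 brought effort, rest push out)

dq_C1/dt = F_Sf1 - q_C1/18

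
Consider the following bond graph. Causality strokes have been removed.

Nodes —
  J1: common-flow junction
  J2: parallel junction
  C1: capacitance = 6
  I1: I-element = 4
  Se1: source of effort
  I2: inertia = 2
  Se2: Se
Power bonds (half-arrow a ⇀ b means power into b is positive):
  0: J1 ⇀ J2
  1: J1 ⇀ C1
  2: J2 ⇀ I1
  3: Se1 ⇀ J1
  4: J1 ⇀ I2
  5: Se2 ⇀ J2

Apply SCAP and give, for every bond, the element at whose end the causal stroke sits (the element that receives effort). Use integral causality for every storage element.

β0 |J1
β1 |J1
β2 |I1
β3 |J1
β4 |I2
β5 |J2

β3 stroke→J1  (Se1 (Se) sets effort on bond)
β5 stroke→J2  (Se2: effort source, stroke at far end)
β0 stroke→J1  (0-jn J2 has e-setter on 5)
β2 stroke→I1  (common-e at J2 fixed by 5)
β1 stroke→J1  (C1: C, integral causality)
β4 stroke→I2  (closing 1-jn rule on J1)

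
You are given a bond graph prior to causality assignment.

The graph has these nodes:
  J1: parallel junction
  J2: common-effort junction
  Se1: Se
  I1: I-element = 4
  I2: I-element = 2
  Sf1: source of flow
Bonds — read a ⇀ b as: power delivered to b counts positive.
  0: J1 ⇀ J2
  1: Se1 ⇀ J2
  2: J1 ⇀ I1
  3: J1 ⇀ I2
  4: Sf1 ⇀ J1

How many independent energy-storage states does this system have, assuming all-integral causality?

bond 1 stroke→J2  (Se1: effort source, stroke at far end)
bond 4 stroke→Sf1  (source Sf1 imposes f)
bond 0 stroke→J1  (J2: bond 1 brought effort, rest push out)
bond 2 stroke→I1  (0-jn J1 has e-setter on 0)
bond 3 stroke→I2  (J1: bond 0 brought effort, rest push out)

2  (I1, I2 all integral)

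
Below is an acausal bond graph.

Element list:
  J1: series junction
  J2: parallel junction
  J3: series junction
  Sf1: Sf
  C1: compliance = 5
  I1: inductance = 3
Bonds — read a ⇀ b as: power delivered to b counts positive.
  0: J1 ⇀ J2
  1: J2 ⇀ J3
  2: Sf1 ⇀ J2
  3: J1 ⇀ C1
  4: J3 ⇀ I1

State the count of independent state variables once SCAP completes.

2  (C1, I1 all integral)

bond 2 |Sf1  (Sf1 fixes flow; stroke at Sf1)
bond 3 |J1  (C1 outputs effort q/C1)
bond 0 |J2  (only one flow-in slot at J1)
bond 1 |J3  (common-e at J2 fixed by 0)
bond 4 |I1  (closing 1-jn rule on J3)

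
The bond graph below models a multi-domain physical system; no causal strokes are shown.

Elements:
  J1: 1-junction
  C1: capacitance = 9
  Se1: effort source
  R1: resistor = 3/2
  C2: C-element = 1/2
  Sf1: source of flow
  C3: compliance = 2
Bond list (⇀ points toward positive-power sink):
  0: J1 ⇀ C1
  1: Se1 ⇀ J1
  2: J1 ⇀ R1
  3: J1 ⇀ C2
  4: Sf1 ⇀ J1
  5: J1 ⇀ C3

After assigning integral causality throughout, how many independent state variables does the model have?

bond 1 |J1  (Se1 fixes effort; stroke away)
bond 4 |Sf1  (Sf1: flow source, stroke at near end)
bond 0 |J1  (common-f at J1 fixed by 4)
bond 2 |J1  (common-f at J1 fixed by 4)
bond 3 |J1  (J1: bond 4 brought flow, rest push out)
bond 5 |J1  (common-f at J1 fixed by 4)

3  (C1, C2, C3 all integral)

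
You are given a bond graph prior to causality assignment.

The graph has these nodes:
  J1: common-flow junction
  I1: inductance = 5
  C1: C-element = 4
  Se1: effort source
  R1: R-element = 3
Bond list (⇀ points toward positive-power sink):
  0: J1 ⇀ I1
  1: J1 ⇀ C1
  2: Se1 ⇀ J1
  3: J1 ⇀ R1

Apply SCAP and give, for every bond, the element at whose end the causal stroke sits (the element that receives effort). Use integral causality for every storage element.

bond 0 stroke→I1
bond 1 stroke→J1
bond 2 stroke→J1
bond 3 stroke→J1

β2 stroke at J1  (source Se1 imposes e)
β0 stroke at I1  (I1 outputs flow p/I1)
β1 stroke at J1  (J1 flow already set via bond 0)
β3 stroke at J1  (1-jn J1 has f-setter on 0)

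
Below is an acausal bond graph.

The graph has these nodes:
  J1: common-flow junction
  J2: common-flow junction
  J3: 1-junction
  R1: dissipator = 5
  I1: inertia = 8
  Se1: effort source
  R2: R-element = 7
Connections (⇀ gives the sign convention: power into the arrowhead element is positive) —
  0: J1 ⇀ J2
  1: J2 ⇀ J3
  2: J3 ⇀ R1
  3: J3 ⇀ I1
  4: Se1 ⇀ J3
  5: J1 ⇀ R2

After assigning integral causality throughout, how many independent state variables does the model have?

1  (I1 all integral)

bond 4 stroke at J3  (source Se1 imposes e)
bond 3 stroke at I1  (I1 outputs flow p/I1)
bond 1 stroke at J3  (common-f at J3 fixed by 3)
bond 2 stroke at J3  (J3: bond 3 brought flow, rest push out)
bond 0 stroke at J2  (J2: bond 1 brought flow, rest push out)
bond 5 stroke at J1  (J1 flow already set via bond 0)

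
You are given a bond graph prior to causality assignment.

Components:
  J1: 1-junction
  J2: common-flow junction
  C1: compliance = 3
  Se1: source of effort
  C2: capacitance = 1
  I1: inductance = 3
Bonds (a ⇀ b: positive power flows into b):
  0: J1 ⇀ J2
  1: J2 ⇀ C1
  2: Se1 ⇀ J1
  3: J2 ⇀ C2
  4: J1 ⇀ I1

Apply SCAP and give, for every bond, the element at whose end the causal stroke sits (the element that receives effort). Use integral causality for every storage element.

bond 2 stroke at J1  (source Se1 imposes e)
bond 1 stroke at J2  (C1 integral (e out))
bond 3 stroke at J2  (C2 integral (e out))
bond 0 stroke at J1  (J2 needs exactly one f-in)
bond 4 stroke at I1  (closing 1-jn rule on J1)

β0 →J1
β1 →J2
β2 →J1
β3 →J2
β4 →I1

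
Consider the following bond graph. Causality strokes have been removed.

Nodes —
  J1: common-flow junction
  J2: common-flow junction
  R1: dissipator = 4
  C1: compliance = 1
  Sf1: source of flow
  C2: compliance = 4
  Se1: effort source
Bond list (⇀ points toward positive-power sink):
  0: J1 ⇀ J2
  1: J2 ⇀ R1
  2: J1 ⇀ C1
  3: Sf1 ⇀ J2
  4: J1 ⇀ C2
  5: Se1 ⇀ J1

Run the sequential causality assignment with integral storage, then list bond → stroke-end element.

b3 stroke at Sf1  (source Sf1 imposes f)
b5 stroke at J1  (Se1: effort source, stroke at far end)
b0 stroke at J2  (common-f at J2 fixed by 3)
b1 stroke at J2  (J2 flow already set via bond 3)
b2 stroke at J1  (1-jn J1 has f-setter on 0)
b4 stroke at J1  (1-jn J1 has f-setter on 0)

b0 |J2
b1 |J2
b2 |J1
b3 |Sf1
b4 |J1
b5 |J1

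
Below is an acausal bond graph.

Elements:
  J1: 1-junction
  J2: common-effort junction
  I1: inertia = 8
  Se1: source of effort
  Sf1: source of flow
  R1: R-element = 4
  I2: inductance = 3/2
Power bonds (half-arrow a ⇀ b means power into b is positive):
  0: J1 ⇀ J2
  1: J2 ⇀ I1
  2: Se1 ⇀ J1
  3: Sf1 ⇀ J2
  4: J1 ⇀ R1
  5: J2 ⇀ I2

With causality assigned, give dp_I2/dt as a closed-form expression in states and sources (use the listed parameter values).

β2 stroke→J1  (Se1 fixes effort; stroke away)
β3 stroke→Sf1  (Sf1 (Sf) sets flow on bond)
β1 stroke→I1  (I1 outputs flow p/I1)
β5 stroke→I2  (I2: I, integral causality)
β0 stroke→J2  (only one effort-in slot at J2)
β4 stroke→J1  (common-f at J1 fixed by 0)

dp_I2/dt = E_Se1 + 4*F_Sf1 - p_I1/2 - 8*p_I2/3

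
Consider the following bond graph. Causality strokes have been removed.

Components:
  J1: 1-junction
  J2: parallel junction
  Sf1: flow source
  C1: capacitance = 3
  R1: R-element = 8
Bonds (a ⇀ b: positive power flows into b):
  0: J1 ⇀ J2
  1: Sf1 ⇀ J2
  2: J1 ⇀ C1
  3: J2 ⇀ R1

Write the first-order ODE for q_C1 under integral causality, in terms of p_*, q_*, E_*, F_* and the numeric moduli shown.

β1 |Sf1  (Sf1: flow source, stroke at near end)
β2 |J1  (C1 integral (e out))
β0 |J2  (closing 1-jn rule on J1)
β3 |R1  (J2 effort already set via bond 0)

dq_C1/dt = -F_Sf1 - q_C1/24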